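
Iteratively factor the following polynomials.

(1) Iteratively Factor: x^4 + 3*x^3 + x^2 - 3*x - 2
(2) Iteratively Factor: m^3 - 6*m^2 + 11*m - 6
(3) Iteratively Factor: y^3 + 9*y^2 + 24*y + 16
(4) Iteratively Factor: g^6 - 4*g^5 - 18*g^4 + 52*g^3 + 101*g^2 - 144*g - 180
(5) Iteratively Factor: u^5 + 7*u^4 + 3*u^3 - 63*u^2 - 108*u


(1) = (x + 1)*(x^3 + 2*x^2 - x - 2) = (x + 1)*(x + 2)*(x^2 - 1) = (x - 1)*(x + 1)*(x + 2)*(x + 1)
(2) = (m - 1)*(m^2 - 5*m + 6) = (m - 3)*(m - 1)*(m - 2)
(3) = (y + 1)*(y^2 + 8*y + 16) = (y + 1)*(y + 4)*(y + 4)
(4) = (g + 3)*(g^5 - 7*g^4 + 3*g^3 + 43*g^2 - 28*g - 60) = (g - 2)*(g + 3)*(g^4 - 5*g^3 - 7*g^2 + 29*g + 30) = (g - 2)*(g + 1)*(g + 3)*(g^3 - 6*g^2 - g + 30) = (g - 2)*(g + 1)*(g + 2)*(g + 3)*(g^2 - 8*g + 15) = (g - 3)*(g - 2)*(g + 1)*(g + 2)*(g + 3)*(g - 5)
(5) = (u)*(u^4 + 7*u^3 + 3*u^2 - 63*u - 108) = u*(u + 3)*(u^3 + 4*u^2 - 9*u - 36) = u*(u - 3)*(u + 3)*(u^2 + 7*u + 12) = u*(u - 3)*(u + 3)*(u + 4)*(u + 3)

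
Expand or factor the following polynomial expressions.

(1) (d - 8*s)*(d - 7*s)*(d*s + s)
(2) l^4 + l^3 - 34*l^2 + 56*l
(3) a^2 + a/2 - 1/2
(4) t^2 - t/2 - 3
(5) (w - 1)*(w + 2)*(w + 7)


(1) = d^3*s - 15*d^2*s^2 + d^2*s + 56*d*s^3 - 15*d*s^2 + 56*s^3
(2) = l*(l - 4)*(l - 2)*(l + 7)
(3) = (a - 1/2)*(a + 1)
(4) = (t - 2)*(t + 3/2)
(5) = w^3 + 8*w^2 + 5*w - 14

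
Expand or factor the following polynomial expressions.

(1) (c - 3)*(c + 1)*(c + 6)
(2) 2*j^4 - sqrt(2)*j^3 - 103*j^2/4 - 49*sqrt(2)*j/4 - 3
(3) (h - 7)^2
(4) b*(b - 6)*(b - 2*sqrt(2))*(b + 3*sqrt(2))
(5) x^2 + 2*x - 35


(1) = c^3 + 4*c^2 - 15*c - 18
(2) = (j - 3*sqrt(2))*(j + 2*sqrt(2))*(sqrt(2)*j + 1/2)^2
(3) = h^2 - 14*h + 49
(4) = b^4 - 6*b^3 + sqrt(2)*b^3 - 12*b^2 - 6*sqrt(2)*b^2 + 72*b
(5) = (x - 5)*(x + 7)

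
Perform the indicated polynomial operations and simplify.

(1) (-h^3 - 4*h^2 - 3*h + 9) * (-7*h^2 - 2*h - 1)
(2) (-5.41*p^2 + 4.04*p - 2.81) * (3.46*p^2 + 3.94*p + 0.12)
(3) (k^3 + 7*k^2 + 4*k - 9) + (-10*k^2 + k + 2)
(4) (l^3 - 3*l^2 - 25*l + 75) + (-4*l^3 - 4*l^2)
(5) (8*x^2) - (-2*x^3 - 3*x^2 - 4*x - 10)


(1) = 7*h^5 + 30*h^4 + 30*h^3 - 53*h^2 - 15*h - 9
(2) = -18.7186*p^4 - 7.337*p^3 + 5.5458*p^2 - 10.5866*p - 0.3372
(3) = k^3 - 3*k^2 + 5*k - 7
(4) = -3*l^3 - 7*l^2 - 25*l + 75
(5) = 2*x^3 + 11*x^2 + 4*x + 10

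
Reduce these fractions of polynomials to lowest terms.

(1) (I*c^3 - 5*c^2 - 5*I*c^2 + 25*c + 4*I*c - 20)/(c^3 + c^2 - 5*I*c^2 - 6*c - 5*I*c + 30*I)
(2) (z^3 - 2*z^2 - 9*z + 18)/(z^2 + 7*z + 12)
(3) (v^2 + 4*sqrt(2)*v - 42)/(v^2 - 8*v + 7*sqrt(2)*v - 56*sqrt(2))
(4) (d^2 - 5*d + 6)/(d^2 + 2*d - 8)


(1) = (I*c^3 + c^2*(-5 - 5*I) + c*(25 + 4*I) - 20)/(c^3 + c^2*(1 - 5*I) + c*(-6 - 5*I) + 30*I)
(2) = (z^2 - 5*z + 6)/(z + 4)
(3) = (v - 3*sqrt(2))/(v - 8)
(4) = (d - 3)/(d + 4)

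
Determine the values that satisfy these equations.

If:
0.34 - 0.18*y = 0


Then:
y = 1.89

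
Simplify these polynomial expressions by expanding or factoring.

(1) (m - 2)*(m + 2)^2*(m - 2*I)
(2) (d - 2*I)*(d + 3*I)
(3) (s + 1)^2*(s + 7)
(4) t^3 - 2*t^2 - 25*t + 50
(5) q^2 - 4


(1) = m^4 + 2*m^3 - 2*I*m^3 - 4*m^2 - 4*I*m^2 - 8*m + 8*I*m + 16*I
(2) = d^2 + I*d + 6
(3) = s^3 + 9*s^2 + 15*s + 7
(4) = (t - 5)*(t - 2)*(t + 5)
(5) = (q - 2)*(q + 2)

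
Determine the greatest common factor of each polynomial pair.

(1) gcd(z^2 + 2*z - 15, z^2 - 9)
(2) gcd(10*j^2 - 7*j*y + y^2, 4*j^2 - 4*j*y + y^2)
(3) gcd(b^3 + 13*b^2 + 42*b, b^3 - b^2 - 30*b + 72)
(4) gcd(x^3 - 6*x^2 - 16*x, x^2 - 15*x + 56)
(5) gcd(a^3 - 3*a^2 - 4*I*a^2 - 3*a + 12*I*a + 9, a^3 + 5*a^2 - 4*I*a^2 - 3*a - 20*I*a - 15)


(1) = gcd((z - 3)*(z + 5), (z - 3)*(z + 3)) = z - 3
(2) = gcd((-5*j + y)*(-2*j + y), (-2*j + y)^2) = -2*j + y
(3) = gcd(b*(b + 6)*(b + 7), (b - 4)*(b - 3)*(b + 6)) = b + 6
(4) = x - 8
(5) = gcd((a - 3)*(a - 3*I)*(a - I), (a + 5)*(a - 3*I)*(a - I)) = a^2 - 4*I*a - 3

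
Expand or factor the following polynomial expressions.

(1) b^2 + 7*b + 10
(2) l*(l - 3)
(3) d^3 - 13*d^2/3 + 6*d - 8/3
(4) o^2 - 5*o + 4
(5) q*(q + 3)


(1) = (b + 2)*(b + 5)
(2) = l^2 - 3*l
(3) = (d - 2)*(d - 4/3)*(d - 1)
(4) = (o - 4)*(o - 1)
(5) = q^2 + 3*q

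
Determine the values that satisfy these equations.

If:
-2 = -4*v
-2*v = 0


Then:
No Solution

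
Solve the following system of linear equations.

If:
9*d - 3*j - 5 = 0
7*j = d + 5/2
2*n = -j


Then:
d = 17/24
j = 11/24
n = -11/48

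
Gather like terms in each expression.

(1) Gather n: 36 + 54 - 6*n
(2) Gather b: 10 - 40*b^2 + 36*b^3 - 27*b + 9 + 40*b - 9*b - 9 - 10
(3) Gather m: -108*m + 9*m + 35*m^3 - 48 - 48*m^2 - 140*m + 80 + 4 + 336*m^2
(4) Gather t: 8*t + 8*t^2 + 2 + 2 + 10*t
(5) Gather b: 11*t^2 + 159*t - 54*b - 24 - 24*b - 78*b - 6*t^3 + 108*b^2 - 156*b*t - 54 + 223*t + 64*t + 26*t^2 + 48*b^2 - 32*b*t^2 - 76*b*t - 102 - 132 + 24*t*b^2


(1) = 90 - 6*n
(2) = 36*b^3 - 40*b^2 + 4*b
(3) = 35*m^3 + 288*m^2 - 239*m + 36
(4) = 8*t^2 + 18*t + 4
(5) = b^2*(24*t + 156) + b*(-32*t^2 - 232*t - 156) - 6*t^3 + 37*t^2 + 446*t - 312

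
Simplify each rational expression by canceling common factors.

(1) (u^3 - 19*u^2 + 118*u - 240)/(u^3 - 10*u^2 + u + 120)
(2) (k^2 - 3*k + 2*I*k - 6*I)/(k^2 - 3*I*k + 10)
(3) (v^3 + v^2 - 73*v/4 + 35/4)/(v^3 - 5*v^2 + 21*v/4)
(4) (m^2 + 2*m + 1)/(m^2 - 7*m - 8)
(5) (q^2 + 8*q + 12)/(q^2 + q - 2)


(1) = (u - 6)/(u + 3)
(2) = (k - 3)/(k - 5*I)
(3) = (2*v^2 + 9*v - 5)/(2*v^2 - 3*v)
(4) = (m + 1)/(m - 8)
(5) = (q + 6)/(q - 1)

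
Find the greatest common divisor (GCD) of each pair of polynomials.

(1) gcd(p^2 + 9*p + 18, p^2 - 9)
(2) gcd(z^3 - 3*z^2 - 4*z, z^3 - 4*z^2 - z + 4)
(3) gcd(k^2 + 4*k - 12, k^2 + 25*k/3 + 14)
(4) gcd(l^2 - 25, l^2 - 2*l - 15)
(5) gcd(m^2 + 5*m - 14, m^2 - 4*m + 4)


(1) = p + 3
(2) = z^2 - 3*z - 4
(3) = gcd((k - 2)*(k + 6), (k + 7/3)*(k + 6)) = k + 6
(4) = gcd((l - 5)*(l + 5), (l - 5)*(l + 3)) = l - 5
(5) = m - 2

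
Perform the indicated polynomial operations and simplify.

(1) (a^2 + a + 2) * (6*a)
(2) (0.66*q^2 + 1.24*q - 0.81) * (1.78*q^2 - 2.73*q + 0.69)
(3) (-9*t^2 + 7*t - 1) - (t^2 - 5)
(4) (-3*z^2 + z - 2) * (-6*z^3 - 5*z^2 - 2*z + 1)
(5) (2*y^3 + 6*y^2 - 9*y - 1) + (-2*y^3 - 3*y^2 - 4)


(1) = 6*a^3 + 6*a^2 + 12*a
(2) = 1.1748*q^4 + 0.4054*q^3 - 4.3716*q^2 + 3.0669*q - 0.5589
(3) = -10*t^2 + 7*t + 4
(4) = 18*z^5 + 9*z^4 + 13*z^3 + 5*z^2 + 5*z - 2
(5) = 3*y^2 - 9*y - 5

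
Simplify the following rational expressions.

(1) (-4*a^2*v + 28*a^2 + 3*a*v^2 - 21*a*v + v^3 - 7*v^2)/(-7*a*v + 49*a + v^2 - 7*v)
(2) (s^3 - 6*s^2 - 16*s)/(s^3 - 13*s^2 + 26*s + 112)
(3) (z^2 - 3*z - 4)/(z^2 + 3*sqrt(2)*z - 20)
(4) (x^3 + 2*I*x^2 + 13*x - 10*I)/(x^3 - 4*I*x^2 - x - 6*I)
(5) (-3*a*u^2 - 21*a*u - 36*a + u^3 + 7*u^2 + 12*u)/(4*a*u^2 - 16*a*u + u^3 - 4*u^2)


(1) = (-4*a^2 + 3*a*v + v^2)/(-7*a + v)
(2) = s/(s - 7)
(3) = (z^2 - 3*z - 4)/(z^2 + 3*sqrt(2)*z - 20)
(4) = (x^2 + 4*I*x + 5)/(x^2 - 2*I*x + 3)
(5) = (-3*a*u^2 - 21*a*u - 36*a + u^3 + 7*u^2 + 12*u)/(4*a*u^2 - 16*a*u + u^3 - 4*u^2)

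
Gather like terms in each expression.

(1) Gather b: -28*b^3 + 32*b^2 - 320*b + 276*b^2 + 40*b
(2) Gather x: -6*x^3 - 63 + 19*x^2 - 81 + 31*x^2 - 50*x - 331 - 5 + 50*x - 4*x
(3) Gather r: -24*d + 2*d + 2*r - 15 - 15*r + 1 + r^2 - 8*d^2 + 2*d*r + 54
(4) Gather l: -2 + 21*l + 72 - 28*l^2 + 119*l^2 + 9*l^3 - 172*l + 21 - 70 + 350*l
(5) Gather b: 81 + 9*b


(1) = -28*b^3 + 308*b^2 - 280*b
(2) = -6*x^3 + 50*x^2 - 4*x - 480
(3) = -8*d^2 - 22*d + r^2 + r*(2*d - 13) + 40
(4) = 9*l^3 + 91*l^2 + 199*l + 21
(5) = 9*b + 81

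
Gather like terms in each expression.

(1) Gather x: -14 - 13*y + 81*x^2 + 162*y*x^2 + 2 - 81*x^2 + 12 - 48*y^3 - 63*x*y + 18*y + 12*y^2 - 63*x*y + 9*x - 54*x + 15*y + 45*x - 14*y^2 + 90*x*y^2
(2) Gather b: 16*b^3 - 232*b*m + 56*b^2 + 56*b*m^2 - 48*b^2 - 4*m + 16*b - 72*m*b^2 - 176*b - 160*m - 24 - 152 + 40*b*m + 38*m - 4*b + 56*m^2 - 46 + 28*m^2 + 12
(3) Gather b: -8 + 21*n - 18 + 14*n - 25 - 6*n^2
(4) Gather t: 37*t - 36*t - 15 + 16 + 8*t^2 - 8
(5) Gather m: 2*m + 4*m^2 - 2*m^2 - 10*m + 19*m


(1) = 162*x^2*y + x*(90*y^2 - 126*y) - 48*y^3 - 2*y^2 + 20*y
(2) = 16*b^3 + b^2*(8 - 72*m) + b*(56*m^2 - 192*m - 164) + 84*m^2 - 126*m - 210
(3) = -6*n^2 + 35*n - 51
(4) = 8*t^2 + t - 7
(5) = 2*m^2 + 11*m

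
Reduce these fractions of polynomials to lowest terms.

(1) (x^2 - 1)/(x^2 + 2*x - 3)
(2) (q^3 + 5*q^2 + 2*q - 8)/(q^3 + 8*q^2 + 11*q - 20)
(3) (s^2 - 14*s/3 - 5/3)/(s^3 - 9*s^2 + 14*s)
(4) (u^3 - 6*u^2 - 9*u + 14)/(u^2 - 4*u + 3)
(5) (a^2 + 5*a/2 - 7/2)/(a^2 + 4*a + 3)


(1) = (x + 1)/(x + 3)
(2) = (q + 2)/(q + 5)
(3) = (3*s^2 - 14*s - 5)/(3*s^3 - 27*s^2 + 42*s)
(4) = (u^2 - 5*u - 14)/(u - 3)
(5) = (2*a^2 + 5*a - 7)/(2*a^2 + 8*a + 6)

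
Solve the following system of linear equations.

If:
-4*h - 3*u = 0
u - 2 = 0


Then:
h = -3/2
u = 2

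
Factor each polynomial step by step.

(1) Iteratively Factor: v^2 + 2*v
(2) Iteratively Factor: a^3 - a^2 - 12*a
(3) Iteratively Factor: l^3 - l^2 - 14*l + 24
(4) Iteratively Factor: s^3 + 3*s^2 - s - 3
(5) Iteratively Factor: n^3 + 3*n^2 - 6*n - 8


(1) = (v + 2)*(v)
(2) = (a)*(a^2 - a - 12) = a*(a + 3)*(a - 4)
(3) = (l + 4)*(l^2 - 5*l + 6) = (l - 3)*(l + 4)*(l - 2)
(4) = (s + 3)*(s^2 - 1) = (s - 1)*(s + 3)*(s + 1)
(5) = (n - 2)*(n^2 + 5*n + 4) = (n - 2)*(n + 4)*(n + 1)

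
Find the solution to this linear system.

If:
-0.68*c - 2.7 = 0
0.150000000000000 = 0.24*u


Then:
c = -3.97
u = 0.62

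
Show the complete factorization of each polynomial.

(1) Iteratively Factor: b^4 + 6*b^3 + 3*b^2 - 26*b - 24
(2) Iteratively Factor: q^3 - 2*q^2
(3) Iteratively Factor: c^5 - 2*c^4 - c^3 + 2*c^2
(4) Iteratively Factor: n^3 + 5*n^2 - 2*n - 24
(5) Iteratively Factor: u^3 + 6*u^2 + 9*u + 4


(1) = (b + 4)*(b^3 + 2*b^2 - 5*b - 6) = (b + 3)*(b + 4)*(b^2 - b - 2) = (b - 2)*(b + 3)*(b + 4)*(b + 1)
(2) = (q)*(q^2 - 2*q) = q^2*(q - 2)
(3) = (c)*(c^4 - 2*c^3 - c^2 + 2*c) = c^2*(c^3 - 2*c^2 - c + 2) = c^2*(c - 2)*(c^2 - 1) = c^2*(c - 2)*(c + 1)*(c - 1)
(4) = (n + 4)*(n^2 + n - 6) = (n + 3)*(n + 4)*(n - 2)
(5) = (u + 1)*(u^2 + 5*u + 4) = (u + 1)*(u + 4)*(u + 1)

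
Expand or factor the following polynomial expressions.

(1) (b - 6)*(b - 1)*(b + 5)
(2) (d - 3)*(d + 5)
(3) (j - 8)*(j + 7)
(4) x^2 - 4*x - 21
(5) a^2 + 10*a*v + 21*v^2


(1) = b^3 - 2*b^2 - 29*b + 30
(2) = d^2 + 2*d - 15
(3) = j^2 - j - 56
(4) = (x - 7)*(x + 3)
(5) = (a + 3*v)*(a + 7*v)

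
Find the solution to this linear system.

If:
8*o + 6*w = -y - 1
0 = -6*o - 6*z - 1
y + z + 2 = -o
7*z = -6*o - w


Then:
o = -37/84
w = 61/84
y = -11/6
z = 23/84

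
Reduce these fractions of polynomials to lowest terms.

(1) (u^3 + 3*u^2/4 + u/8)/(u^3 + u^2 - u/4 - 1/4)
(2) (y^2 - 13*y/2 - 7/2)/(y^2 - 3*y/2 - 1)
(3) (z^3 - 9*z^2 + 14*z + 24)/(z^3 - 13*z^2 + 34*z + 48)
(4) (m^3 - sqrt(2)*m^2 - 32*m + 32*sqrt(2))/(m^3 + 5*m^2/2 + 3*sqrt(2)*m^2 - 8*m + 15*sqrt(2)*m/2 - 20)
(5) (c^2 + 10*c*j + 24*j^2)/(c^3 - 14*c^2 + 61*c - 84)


(1) = (4*u^2 + u)/(4*u^2 + 2*u - 2)
(2) = (y - 7)/(y - 2)
(3) = (z - 4)/(z - 8)
(4) = (2*m - 8*sqrt(2))/(2*m + 5)
(5) = (c^2 + 10*c*j + 24*j^2)/(c^3 - 14*c^2 + 61*c - 84)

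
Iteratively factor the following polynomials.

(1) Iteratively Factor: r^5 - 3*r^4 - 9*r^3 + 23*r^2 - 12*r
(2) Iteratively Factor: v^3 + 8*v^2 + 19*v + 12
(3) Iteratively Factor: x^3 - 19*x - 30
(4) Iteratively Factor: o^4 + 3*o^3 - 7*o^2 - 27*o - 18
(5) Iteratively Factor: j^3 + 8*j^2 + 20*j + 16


(1) = (r - 4)*(r^4 + r^3 - 5*r^2 + 3*r) = (r - 4)*(r - 1)*(r^3 + 2*r^2 - 3*r) = (r - 4)*(r - 1)*(r + 3)*(r^2 - r) = r*(r - 4)*(r - 1)*(r + 3)*(r - 1)
(2) = (v + 4)*(v^2 + 4*v + 3) = (v + 3)*(v + 4)*(v + 1)
(3) = (x + 2)*(x^2 - 2*x - 15) = (x - 5)*(x + 2)*(x + 3)
(4) = (o + 1)*(o^3 + 2*o^2 - 9*o - 18) = (o + 1)*(o + 2)*(o^2 - 9) = (o - 3)*(o + 1)*(o + 2)*(o + 3)
(5) = (j + 2)*(j^2 + 6*j + 8) = (j + 2)*(j + 4)*(j + 2)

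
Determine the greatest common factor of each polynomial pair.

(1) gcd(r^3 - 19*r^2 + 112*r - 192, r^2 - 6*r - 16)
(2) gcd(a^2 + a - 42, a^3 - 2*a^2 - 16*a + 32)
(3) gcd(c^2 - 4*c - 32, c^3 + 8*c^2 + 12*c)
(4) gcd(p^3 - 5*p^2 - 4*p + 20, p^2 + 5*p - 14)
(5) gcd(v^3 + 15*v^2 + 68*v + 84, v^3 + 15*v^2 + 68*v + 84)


(1) = r - 8
(2) = 1
(3) = gcd((c - 8)*(c + 4), c*(c + 2)*(c + 6)) = 1
(4) = gcd((p - 5)*(p - 2)*(p + 2), (p - 2)*(p + 7)) = p - 2
(5) = v^3 + 15*v^2 + 68*v + 84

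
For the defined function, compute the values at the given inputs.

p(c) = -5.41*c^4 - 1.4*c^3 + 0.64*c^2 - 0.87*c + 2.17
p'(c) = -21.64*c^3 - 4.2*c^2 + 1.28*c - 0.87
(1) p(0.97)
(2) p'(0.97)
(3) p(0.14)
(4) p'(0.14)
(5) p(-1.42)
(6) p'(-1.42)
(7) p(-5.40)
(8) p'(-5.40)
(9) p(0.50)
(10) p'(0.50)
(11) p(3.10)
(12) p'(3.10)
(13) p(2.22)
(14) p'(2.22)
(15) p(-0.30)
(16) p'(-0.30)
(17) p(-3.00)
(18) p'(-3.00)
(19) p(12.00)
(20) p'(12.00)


(1) = -4.14
(2) = -23.33
(3) = 2.05
(4) = -0.83
(5) = -13.29
(6) = 50.81
(7) = -4354.17
(8) = 3277.27
(9) = 1.38
(10) = -3.98
(11) = -535.71
(12) = -681.94
(13) = -143.33
(14) = -255.49
(15) = 2.48
(16) = -1.05
(17) = -389.87
(18) = 541.77
(19) = -114517.07
(20) = -37984.23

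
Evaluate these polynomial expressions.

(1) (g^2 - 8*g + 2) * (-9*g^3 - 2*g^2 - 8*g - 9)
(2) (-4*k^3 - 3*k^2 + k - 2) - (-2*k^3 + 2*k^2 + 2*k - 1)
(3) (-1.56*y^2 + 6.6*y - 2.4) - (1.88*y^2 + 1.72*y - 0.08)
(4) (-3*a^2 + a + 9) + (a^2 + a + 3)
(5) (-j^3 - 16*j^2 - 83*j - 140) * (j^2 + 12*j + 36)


(1) = -9*g^5 + 70*g^4 - 10*g^3 + 51*g^2 + 56*g - 18
(2) = -2*k^3 - 5*k^2 - k - 1
(3) = -3.44*y^2 + 4.88*y - 2.32
(4) = -2*a^2 + 2*a + 12
(5) = -j^5 - 28*j^4 - 311*j^3 - 1712*j^2 - 4668*j - 5040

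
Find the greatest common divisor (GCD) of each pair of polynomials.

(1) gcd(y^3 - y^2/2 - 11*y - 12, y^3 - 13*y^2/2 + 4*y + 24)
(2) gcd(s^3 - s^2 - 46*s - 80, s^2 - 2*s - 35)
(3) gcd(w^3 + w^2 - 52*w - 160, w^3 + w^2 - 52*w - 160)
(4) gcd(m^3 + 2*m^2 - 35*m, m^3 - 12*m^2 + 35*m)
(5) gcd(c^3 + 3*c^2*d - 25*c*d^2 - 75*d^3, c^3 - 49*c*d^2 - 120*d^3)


(1) = gcd((y - 4)*(y + 3/2)*(y + 2), (y - 4)^2*(y + 3/2)) = y^2 - 5*y/2 - 6
(2) = s + 5
(3) = gcd((w - 8)*(w + 4)*(w + 5), (w - 8)*(w + 4)*(w + 5)) = w^3 + w^2 - 52*w - 160
(4) = m^2 - 5*m
(5) = c^2 + 8*c*d + 15*d^2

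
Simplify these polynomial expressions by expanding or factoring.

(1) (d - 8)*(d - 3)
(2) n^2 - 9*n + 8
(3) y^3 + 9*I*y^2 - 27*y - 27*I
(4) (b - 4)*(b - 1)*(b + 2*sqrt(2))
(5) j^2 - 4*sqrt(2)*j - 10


(1) = d^2 - 11*d + 24
(2) = (n - 8)*(n - 1)
(3) = (y + 3*I)^3
(4) = b^3 - 5*b^2 + 2*sqrt(2)*b^2 - 10*sqrt(2)*b + 4*b + 8*sqrt(2)
(5) = (j - 5*sqrt(2))*(j + sqrt(2))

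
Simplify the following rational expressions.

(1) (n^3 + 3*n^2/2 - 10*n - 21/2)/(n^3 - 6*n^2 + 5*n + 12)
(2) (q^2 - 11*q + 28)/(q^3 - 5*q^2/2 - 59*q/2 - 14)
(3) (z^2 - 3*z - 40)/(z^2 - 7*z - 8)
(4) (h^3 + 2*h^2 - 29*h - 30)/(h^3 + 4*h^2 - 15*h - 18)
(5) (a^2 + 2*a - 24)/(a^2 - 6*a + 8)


(1) = (2*n + 7)/(2*n - 8)
(2) = (2*q - 8)/(2*q^2 + 9*q + 4)
(3) = (z + 5)/(z + 1)
(4) = (h - 5)/(h - 3)
(5) = (a + 6)/(a - 2)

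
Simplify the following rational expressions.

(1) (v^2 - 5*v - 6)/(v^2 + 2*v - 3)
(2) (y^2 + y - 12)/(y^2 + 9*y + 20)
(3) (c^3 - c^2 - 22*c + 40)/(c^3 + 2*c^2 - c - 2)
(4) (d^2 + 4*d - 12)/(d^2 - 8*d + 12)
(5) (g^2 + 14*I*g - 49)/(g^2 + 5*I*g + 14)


(1) = (v^2 - 5*v - 6)/(v^2 + 2*v - 3)
(2) = (y - 3)/(y + 5)
(3) = (c^3 - c^2 - 22*c + 40)/(c^3 + 2*c^2 - c - 2)
(4) = (d + 6)/(d - 6)
(5) = (g + 7*I)/(g - 2*I)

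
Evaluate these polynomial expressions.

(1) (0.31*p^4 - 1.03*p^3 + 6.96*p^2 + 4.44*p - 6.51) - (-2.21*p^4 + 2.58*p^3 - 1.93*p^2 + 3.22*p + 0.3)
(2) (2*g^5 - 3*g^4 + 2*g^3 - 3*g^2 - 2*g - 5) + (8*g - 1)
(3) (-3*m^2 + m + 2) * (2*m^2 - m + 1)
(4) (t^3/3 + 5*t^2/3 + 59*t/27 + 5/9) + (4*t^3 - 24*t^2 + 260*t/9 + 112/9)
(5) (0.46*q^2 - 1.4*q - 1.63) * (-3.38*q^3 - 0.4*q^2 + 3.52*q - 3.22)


(1) = 2.52*p^4 - 3.61*p^3 + 8.89*p^2 + 1.22*p - 6.81
(2) = 2*g^5 - 3*g^4 + 2*g^3 - 3*g^2 + 6*g - 6
(3) = -6*m^4 + 5*m^3 - m + 2
(4) = 13*t^3/3 - 67*t^2/3 + 839*t/27 + 13
(5) = -1.5548*q^5 + 4.548*q^4 + 7.6886*q^3 - 5.7572*q^2 - 1.2296*q + 5.2486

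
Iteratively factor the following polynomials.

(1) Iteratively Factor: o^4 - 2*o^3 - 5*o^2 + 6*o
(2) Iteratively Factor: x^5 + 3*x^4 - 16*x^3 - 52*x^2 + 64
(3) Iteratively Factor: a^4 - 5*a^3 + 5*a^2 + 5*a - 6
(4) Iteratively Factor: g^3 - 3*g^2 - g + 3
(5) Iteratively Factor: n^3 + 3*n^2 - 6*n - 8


(1) = (o)*(o^3 - 2*o^2 - 5*o + 6) = o*(o - 1)*(o^2 - o - 6) = o*(o - 3)*(o - 1)*(o + 2)
(2) = (x + 4)*(x^4 - x^3 - 12*x^2 - 4*x + 16) = (x + 2)*(x + 4)*(x^3 - 3*x^2 - 6*x + 8) = (x - 4)*(x + 2)*(x + 4)*(x^2 + x - 2) = (x - 4)*(x + 2)^2*(x + 4)*(x - 1)
(3) = (a - 1)*(a^3 - 4*a^2 + a + 6) = (a - 1)*(a + 1)*(a^2 - 5*a + 6) = (a - 2)*(a - 1)*(a + 1)*(a - 3)
(4) = (g + 1)*(g^2 - 4*g + 3) = (g - 1)*(g + 1)*(g - 3)
(5) = (n + 4)*(n^2 - n - 2) = (n + 1)*(n + 4)*(n - 2)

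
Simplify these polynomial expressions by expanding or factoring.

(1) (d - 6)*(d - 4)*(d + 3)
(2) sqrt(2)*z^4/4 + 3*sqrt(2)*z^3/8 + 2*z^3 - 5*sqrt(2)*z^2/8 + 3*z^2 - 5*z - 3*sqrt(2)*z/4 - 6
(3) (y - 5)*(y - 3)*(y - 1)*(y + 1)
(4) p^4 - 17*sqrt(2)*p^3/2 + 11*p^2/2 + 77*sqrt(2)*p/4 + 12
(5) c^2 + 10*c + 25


(1) = d^3 - 7*d^2 - 6*d + 72
(2) = (z/2 + 1)*(z - 3/2)*(z + 4*sqrt(2))*(sqrt(2)*z/2 + sqrt(2)/2)
(3) = y^4 - 8*y^3 + 14*y^2 + 8*y - 15
(4) = (p - 8*sqrt(2))*(p - 3*sqrt(2)/2)*(p + sqrt(2)/2)^2
(5) = (c + 5)^2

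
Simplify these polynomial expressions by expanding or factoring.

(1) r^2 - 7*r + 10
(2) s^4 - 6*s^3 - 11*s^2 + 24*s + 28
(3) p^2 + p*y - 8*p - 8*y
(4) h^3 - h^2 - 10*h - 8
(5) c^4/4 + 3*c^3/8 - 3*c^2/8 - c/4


(1) = (r - 5)*(r - 2)
(2) = (s - 7)*(s - 2)*(s + 1)*(s + 2)
(3) = (p - 8)*(p + y)
(4) = (h - 4)*(h + 1)*(h + 2)
(5) = c*(c/4 + 1/2)*(c - 1)*(c + 1/2)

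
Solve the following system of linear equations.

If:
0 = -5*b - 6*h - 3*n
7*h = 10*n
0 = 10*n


Then:
b = 0
h = 0
n = 0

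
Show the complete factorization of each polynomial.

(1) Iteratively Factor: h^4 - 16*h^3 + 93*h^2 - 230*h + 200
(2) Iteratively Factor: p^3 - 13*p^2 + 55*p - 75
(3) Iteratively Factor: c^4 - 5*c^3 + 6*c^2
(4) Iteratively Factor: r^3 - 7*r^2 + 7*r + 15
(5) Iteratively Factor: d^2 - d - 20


(1) = (h - 4)*(h^3 - 12*h^2 + 45*h - 50) = (h - 5)*(h - 4)*(h^2 - 7*h + 10) = (h - 5)^2*(h - 4)*(h - 2)
(2) = (p - 3)*(p^2 - 10*p + 25) = (p - 5)*(p - 3)*(p - 5)
(3) = (c - 2)*(c^3 - 3*c^2) = c*(c - 2)*(c^2 - 3*c) = c*(c - 3)*(c - 2)*(c)
(4) = (r - 3)*(r^2 - 4*r - 5) = (r - 5)*(r - 3)*(r + 1)
(5) = (d - 5)*(d + 4)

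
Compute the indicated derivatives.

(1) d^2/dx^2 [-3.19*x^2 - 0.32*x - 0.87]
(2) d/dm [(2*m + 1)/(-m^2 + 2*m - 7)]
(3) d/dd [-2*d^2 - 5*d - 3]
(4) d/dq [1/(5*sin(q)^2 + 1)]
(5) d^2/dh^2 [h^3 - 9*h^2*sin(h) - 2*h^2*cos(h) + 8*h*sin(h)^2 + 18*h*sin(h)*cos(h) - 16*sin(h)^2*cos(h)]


(1) = -6.38000000000000
(2) = 2*(m^2 + m - 8)/(m^4 - 4*m^3 + 18*m^2 - 28*m + 49)
(3) = -4*d - 5
(4) = -20*sin(2*q)/(5*cos(2*q) - 7)^2
(5) = 9*h^2*sin(h) + 2*h^2*cos(h) + 8*h*sin(h) - 36*h*sin(2*h) - 36*h*cos(h) + 16*h*cos(2*h) + 6*h - 18*sin(h) + 16*sin(2*h) + 36*cos(2*h) - 36*cos(3*h)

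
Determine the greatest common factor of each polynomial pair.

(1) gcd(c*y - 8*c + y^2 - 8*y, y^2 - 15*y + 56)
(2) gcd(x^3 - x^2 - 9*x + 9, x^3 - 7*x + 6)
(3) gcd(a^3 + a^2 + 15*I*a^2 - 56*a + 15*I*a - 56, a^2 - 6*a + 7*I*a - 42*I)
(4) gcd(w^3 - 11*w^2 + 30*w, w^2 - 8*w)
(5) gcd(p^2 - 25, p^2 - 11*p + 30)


(1) = y - 8
(2) = gcd((x - 3)*(x - 1)*(x + 3), (x - 2)*(x - 1)*(x + 3)) = x^2 + 2*x - 3
(3) = gcd((a + 1)*(a + 7*I)*(a + 8*I), (a - 6)*(a + 7*I)) = a + 7*I
(4) = gcd(w*(w - 6)*(w - 5), w*(w - 8)) = w
(5) = gcd((p - 5)*(p + 5), (p - 6)*(p - 5)) = p - 5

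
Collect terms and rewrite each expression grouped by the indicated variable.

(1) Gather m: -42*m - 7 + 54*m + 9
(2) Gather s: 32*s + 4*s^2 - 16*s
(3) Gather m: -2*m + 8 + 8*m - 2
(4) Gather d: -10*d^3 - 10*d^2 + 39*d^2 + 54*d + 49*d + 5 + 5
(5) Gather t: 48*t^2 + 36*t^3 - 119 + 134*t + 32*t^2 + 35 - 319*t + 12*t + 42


(1) = 12*m + 2
(2) = 4*s^2 + 16*s
(3) = 6*m + 6
(4) = -10*d^3 + 29*d^2 + 103*d + 10
(5) = 36*t^3 + 80*t^2 - 173*t - 42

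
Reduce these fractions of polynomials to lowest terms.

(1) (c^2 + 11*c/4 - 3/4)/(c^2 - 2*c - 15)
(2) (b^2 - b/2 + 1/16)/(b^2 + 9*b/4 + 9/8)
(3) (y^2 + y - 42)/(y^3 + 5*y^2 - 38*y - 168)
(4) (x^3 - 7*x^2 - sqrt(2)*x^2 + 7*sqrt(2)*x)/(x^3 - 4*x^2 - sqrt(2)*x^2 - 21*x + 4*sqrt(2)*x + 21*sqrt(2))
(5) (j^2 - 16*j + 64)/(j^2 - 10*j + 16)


(1) = (4*c - 1)/(4*c - 20)
(2) = (16*b^2 - 8*b + 1)/(16*b^2 + 36*b + 18)
(3) = 1/(y + 4)
(4) = x/(x + 3)
(5) = (j - 8)/(j - 2)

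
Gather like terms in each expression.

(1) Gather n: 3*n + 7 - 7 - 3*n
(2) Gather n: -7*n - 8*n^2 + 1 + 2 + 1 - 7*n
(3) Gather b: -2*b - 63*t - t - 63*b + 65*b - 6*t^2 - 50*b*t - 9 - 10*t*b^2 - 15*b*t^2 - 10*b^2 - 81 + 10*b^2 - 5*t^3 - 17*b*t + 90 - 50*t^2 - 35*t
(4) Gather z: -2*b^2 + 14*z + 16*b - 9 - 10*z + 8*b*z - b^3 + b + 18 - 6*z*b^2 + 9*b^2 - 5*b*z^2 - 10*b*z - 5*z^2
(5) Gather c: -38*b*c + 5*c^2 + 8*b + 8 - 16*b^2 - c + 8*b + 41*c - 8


(1) = 0
(2) = -8*n^2 - 14*n + 4
(3) = -10*b^2*t + b*(-15*t^2 - 67*t) - 5*t^3 - 56*t^2 - 99*t
(4) = -b^3 + 7*b^2 + 17*b + z^2*(-5*b - 5) + z*(-6*b^2 - 2*b + 4) + 9
(5) = -16*b^2 + 16*b + 5*c^2 + c*(40 - 38*b)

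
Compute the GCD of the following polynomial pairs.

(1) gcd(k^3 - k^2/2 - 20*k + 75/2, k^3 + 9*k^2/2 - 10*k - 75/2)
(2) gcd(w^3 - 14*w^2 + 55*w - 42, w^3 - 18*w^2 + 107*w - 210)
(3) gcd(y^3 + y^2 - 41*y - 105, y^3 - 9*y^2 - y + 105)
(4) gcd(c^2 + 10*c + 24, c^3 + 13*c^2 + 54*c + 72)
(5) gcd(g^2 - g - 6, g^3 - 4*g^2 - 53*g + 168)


(1) = gcd((k - 3)*(k - 5/2)*(k + 5), (k - 3)*(k + 5/2)*(k + 5)) = k^2 + 2*k - 15
(2) = gcd((w - 7)*(w - 6)*(w - 1), (w - 7)*(w - 6)*(w - 5)) = w^2 - 13*w + 42
(3) = gcd((y - 7)*(y + 3)*(y + 5), (y - 7)*(y - 5)*(y + 3)) = y^2 - 4*y - 21
(4) = gcd((c + 4)*(c + 6), (c + 3)*(c + 4)*(c + 6)) = c^2 + 10*c + 24
(5) = g - 3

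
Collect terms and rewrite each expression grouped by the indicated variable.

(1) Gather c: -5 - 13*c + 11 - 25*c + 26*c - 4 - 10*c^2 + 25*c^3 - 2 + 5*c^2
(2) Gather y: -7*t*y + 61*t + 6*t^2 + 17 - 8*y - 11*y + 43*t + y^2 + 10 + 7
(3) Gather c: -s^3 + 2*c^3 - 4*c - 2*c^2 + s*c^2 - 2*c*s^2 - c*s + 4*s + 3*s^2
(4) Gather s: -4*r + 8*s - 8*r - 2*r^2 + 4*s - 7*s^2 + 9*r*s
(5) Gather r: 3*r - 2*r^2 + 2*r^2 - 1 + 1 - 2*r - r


(1) = 25*c^3 - 5*c^2 - 12*c
(2) = 6*t^2 + 104*t + y^2 + y*(-7*t - 19) + 34
(3) = 2*c^3 + c^2*(s - 2) + c*(-2*s^2 - s - 4) - s^3 + 3*s^2 + 4*s
(4) = -2*r^2 - 12*r - 7*s^2 + s*(9*r + 12)
(5) = 0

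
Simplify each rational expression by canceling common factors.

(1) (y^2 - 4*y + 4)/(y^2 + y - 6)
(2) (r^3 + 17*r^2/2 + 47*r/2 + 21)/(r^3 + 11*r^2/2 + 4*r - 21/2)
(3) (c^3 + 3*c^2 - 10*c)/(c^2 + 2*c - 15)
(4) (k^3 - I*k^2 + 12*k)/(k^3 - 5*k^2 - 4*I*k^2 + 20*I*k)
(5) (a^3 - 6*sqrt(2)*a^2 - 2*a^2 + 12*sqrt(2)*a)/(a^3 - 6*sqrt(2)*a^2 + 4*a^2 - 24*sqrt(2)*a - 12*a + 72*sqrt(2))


(1) = (y - 2)/(y + 3)
(2) = (r + 2)/(r - 1)
(3) = (c^2 - 2*c)/(c - 3)
(4) = (k + 3*I)/(k - 5)
(5) = a/(a + 6)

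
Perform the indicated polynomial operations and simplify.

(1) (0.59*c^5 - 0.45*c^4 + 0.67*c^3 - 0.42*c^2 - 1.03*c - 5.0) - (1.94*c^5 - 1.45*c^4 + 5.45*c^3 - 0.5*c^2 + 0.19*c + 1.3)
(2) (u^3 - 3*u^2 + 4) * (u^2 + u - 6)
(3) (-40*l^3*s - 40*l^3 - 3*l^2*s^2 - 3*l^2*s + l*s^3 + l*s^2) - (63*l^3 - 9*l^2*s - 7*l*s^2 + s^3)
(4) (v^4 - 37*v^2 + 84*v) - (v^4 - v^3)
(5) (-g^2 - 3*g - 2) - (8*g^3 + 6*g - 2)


(1) = -1.35*c^5 + 1.0*c^4 - 4.78*c^3 + 0.08*c^2 - 1.22*c - 6.3
(2) = u^5 - 2*u^4 - 9*u^3 + 22*u^2 + 4*u - 24
(3) = -40*l^3*s - 103*l^3 - 3*l^2*s^2 + 6*l^2*s + l*s^3 + 8*l*s^2 - s^3
(4) = v^3 - 37*v^2 + 84*v
(5) = -8*g^3 - g^2 - 9*g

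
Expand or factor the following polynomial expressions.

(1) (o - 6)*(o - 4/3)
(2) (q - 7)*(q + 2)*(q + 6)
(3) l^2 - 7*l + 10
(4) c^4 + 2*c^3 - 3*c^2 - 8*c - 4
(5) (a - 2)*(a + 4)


(1) = o^2 - 22*o/3 + 8
(2) = q^3 + q^2 - 44*q - 84
(3) = (l - 5)*(l - 2)
(4) = (c - 2)*(c + 1)^2*(c + 2)
(5) = a^2 + 2*a - 8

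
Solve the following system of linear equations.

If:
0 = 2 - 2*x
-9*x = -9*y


Then:
x = 1
y = 1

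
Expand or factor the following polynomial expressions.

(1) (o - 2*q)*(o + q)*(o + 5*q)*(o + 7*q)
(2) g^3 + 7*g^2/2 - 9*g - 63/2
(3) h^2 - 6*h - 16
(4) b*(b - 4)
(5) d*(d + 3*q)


(1) = o^4 + 11*o^3*q + 21*o^2*q^2 - 59*o*q^3 - 70*q^4
(2) = (g - 3)*(g + 3)*(g + 7/2)
(3) = (h - 8)*(h + 2)
(4) = b^2 - 4*b
(5) = d^2 + 3*d*q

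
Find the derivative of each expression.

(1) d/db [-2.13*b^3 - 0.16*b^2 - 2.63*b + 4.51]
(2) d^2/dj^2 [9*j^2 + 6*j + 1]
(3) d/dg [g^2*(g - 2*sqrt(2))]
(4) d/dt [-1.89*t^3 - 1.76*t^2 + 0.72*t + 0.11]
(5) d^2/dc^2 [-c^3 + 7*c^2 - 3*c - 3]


(1) = -6.39*b^2 - 0.32*b - 2.63
(2) = 18
(3) = g*(3*g - 4*sqrt(2))
(4) = -5.67*t^2 - 3.52*t + 0.72
(5) = 14 - 6*c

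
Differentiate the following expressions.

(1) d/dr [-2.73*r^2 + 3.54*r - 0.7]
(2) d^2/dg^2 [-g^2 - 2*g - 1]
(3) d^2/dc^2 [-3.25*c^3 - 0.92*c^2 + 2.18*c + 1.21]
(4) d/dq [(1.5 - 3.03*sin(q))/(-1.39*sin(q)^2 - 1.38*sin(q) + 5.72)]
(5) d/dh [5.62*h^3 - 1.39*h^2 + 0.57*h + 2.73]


(1) = 3.54 - 5.46*r
(2) = -2
(3) = -19.5*c - 1.84
(4) = (-4.2117*sin(q)^2 + 4.17*sin(q) - 15.2616)*cos(q)/(1.9321*sin(q)^4 + 3.8364*sin(q)^3 - 13.9972*sin(q)^2 - 15.7872*sin(q) + 32.7184)
(5) = 16.86*h^2 - 2.78*h + 0.57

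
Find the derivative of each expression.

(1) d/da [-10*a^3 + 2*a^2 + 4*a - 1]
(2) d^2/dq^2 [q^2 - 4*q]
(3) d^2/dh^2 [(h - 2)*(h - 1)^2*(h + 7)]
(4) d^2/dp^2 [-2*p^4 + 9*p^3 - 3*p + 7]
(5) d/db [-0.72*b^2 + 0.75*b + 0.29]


(1) = -30*a^2 + 4*a + 4
(2) = 2
(3) = 12*h^2 + 18*h - 46
(4) = 6*p*(9 - 4*p)
(5) = 0.75 - 1.44*b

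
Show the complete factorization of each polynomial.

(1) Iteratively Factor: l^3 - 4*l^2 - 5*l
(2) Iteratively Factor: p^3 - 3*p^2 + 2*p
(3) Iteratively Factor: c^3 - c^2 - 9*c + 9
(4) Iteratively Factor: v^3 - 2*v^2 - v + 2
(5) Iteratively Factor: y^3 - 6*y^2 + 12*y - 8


(1) = (l + 1)*(l^2 - 5*l) = (l - 5)*(l + 1)*(l)
(2) = (p)*(p^2 - 3*p + 2) = p*(p - 2)*(p - 1)
(3) = (c - 1)*(c^2 - 9) = (c - 3)*(c - 1)*(c + 3)
(4) = (v - 2)*(v^2 - 1) = (v - 2)*(v + 1)*(v - 1)
(5) = (y - 2)*(y^2 - 4*y + 4) = (y - 2)^2*(y - 2)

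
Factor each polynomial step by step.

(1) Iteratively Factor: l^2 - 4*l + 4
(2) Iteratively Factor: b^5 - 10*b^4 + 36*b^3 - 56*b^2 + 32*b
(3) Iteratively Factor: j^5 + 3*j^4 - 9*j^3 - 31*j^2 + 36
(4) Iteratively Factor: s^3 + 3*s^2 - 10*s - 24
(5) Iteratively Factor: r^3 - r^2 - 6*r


(1) = (l - 2)*(l - 2)
(2) = (b)*(b^4 - 10*b^3 + 36*b^2 - 56*b + 32) = b*(b - 4)*(b^3 - 6*b^2 + 12*b - 8) = b*(b - 4)*(b - 2)*(b^2 - 4*b + 4) = b*(b - 4)*(b - 2)^2*(b - 2)
(3) = (j + 2)*(j^4 + j^3 - 11*j^2 - 9*j + 18) = (j + 2)^2*(j^3 - j^2 - 9*j + 9) = (j - 1)*(j + 2)^2*(j^2 - 9) = (j - 3)*(j - 1)*(j + 2)^2*(j + 3)
(4) = (s + 2)*(s^2 + s - 12) = (s - 3)*(s + 2)*(s + 4)
(5) = (r - 3)*(r^2 + 2*r) = (r - 3)*(r + 2)*(r)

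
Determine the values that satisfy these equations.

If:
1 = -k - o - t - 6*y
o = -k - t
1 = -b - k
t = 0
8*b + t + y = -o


Then:
b = -5/54
k = -49/54
o = 49/54
t = 0
y = -1/6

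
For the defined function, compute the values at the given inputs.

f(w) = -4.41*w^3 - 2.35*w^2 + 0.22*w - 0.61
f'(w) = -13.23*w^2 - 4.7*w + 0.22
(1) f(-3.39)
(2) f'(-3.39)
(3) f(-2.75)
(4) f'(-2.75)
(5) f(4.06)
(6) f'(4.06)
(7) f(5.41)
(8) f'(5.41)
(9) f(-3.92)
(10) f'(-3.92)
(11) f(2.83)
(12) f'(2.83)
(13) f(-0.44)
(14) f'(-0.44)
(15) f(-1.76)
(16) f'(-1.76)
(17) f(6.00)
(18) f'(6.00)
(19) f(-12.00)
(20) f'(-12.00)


(1) = 143.44
(2) = -135.89
(3) = 72.73
(4) = -86.91
(5) = -333.59
(6) = -236.94
(7) = -766.48
(8) = -412.42
(9) = 228.06
(10) = -184.65
(11) = -118.76
(12) = -119.04
(13) = -0.79
(14) = -0.27
(15) = 15.77
(16) = -32.49
(17) = -1036.45
(18) = -504.26
(19) = 7278.83
(20) = -1848.50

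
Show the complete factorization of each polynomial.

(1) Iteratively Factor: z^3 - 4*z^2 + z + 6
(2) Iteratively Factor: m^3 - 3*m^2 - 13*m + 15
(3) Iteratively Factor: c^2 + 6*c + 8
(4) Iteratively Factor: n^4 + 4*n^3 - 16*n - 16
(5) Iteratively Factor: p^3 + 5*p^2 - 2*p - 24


(1) = (z - 3)*(z^2 - z - 2) = (z - 3)*(z + 1)*(z - 2)
(2) = (m - 5)*(m^2 + 2*m - 3) = (m - 5)*(m - 1)*(m + 3)
(3) = (c + 4)*(c + 2)
(4) = (n + 2)*(n^3 + 2*n^2 - 4*n - 8) = (n + 2)^2*(n^2 - 4) = (n + 2)^3*(n - 2)
(5) = (p + 4)*(p^2 + p - 6) = (p - 2)*(p + 4)*(p + 3)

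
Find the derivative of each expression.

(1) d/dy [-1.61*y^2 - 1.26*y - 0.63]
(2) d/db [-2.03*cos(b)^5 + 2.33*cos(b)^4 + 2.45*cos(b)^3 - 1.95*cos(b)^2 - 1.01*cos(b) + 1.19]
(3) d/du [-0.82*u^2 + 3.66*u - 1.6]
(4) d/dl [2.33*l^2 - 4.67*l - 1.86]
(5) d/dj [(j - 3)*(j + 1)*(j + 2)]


(1) = -3.22*y - 1.26
(2) = (10.15*cos(b)^4 - 9.32*cos(b)^3 - 7.35*cos(b)^2 + 3.9*cos(b) + 1.01)*sin(b)
(3) = 3.66 - 1.64*u
(4) = 4.66*l - 4.67
(5) = 3*j^2 - 7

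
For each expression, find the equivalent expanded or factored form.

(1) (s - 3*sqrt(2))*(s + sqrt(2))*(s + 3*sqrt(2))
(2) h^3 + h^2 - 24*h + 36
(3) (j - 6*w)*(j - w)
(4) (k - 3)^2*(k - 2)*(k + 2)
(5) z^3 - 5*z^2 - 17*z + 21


(1) = s^3 + sqrt(2)*s^2 - 18*s - 18*sqrt(2)
(2) = (h - 3)*(h - 2)*(h + 6)
(3) = j^2 - 7*j*w + 6*w^2
(4) = k^4 - 6*k^3 + 5*k^2 + 24*k - 36
(5) = (z - 7)*(z - 1)*(z + 3)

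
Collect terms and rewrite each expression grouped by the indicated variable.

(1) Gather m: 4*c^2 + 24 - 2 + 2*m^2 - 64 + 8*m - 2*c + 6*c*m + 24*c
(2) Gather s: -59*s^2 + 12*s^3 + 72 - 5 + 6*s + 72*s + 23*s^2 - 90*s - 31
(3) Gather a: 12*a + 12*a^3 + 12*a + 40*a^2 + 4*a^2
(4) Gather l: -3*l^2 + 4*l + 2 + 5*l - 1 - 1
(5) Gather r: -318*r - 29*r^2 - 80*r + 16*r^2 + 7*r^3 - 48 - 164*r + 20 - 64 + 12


(1) = 4*c^2 + 22*c + 2*m^2 + m*(6*c + 8) - 42
(2) = 12*s^3 - 36*s^2 - 12*s + 36
(3) = 12*a^3 + 44*a^2 + 24*a
(4) = -3*l^2 + 9*l
(5) = 7*r^3 - 13*r^2 - 562*r - 80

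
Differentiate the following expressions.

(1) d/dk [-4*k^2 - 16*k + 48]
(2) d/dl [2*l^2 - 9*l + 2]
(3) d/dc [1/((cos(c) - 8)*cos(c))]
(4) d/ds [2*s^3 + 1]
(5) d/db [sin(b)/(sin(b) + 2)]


(1) = -8*k - 16
(2) = 4*l - 9
(3) = 2*(cos(c) - 4)*sin(c)/((cos(c) - 8)^2*cos(c)^2)
(4) = 6*s^2
(5) = 2*cos(b)/(sin(b) + 2)^2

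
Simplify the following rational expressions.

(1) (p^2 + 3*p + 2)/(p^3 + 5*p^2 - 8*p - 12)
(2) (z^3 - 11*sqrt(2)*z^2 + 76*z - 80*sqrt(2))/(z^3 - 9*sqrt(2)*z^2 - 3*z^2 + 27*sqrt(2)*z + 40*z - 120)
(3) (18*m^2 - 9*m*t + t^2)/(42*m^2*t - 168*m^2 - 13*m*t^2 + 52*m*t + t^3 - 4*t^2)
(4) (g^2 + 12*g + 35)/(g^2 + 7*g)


(1) = (p + 2)/(p^2 + 4*p - 12)
(2) = (z - 2*sqrt(2))/(z - 3)
(3) = (-3*m + t)/(-7*m*t + 28*m + t^2 - 4*t)
(4) = (g + 5)/g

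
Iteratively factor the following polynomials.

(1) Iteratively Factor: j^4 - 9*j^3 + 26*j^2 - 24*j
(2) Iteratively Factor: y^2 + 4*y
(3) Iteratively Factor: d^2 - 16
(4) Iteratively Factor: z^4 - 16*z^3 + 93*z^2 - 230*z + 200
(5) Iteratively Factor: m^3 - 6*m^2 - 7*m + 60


(1) = (j - 3)*(j^3 - 6*j^2 + 8*j) = (j - 4)*(j - 3)*(j^2 - 2*j) = (j - 4)*(j - 3)*(j - 2)*(j)
(2) = (y)*(y + 4)
(3) = (d + 4)*(d - 4)
(4) = (z - 4)*(z^3 - 12*z^2 + 45*z - 50) = (z - 5)*(z - 4)*(z^2 - 7*z + 10) = (z - 5)*(z - 4)*(z - 2)*(z - 5)
(5) = (m + 3)*(m^2 - 9*m + 20) = (m - 5)*(m + 3)*(m - 4)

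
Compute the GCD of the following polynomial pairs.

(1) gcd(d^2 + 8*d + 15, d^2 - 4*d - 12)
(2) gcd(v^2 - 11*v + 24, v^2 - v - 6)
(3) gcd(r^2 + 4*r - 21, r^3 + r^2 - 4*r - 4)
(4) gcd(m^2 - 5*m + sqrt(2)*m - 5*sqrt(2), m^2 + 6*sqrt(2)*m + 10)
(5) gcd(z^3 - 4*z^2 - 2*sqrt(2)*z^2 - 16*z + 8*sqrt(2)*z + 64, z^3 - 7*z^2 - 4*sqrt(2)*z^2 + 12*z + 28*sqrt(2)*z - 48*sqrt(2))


(1) = gcd((d + 3)*(d + 5), (d - 6)*(d + 2)) = 1
(2) = gcd((v - 8)*(v - 3), (v - 3)*(v + 2)) = v - 3
(3) = gcd((r - 3)*(r + 7), (r - 2)*(r + 1)*(r + 2)) = 1
(4) = gcd((m - 5)*(m + sqrt(2)), (m + sqrt(2))*(m + 5*sqrt(2))) = m + sqrt(2)
(5) = gcd((z - 4)*(z - 4*sqrt(2))*(z + 2*sqrt(2)), (z - 4)*(z - 3)*(z - 4*sqrt(2))) = z^2 + z*(-4*sqrt(2) - 4) + 16*sqrt(2)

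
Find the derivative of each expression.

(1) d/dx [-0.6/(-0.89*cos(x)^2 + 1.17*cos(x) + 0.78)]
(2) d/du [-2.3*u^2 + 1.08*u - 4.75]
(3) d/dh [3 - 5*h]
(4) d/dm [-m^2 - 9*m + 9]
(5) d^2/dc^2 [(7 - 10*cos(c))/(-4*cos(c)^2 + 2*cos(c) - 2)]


(1) = (1.068*cos(x) - 0.702)*sin(x)/(-0.89*cos(x)^2 + 1.17*cos(x) + 0.78)^2
(2) = 1.08 - 4.6*u
(3) = -5
(4) = -2*m - 9
(5) = (360*sin(c)^4*cos(c) - 92*sin(c)^4 - 43*sin(c)^2 - 199*cos(c)/2 + 81*cos(3*c)/2 - 20*cos(5*c) + 101)/(2*(2*sin(c)^2 + cos(c) - 3)^3)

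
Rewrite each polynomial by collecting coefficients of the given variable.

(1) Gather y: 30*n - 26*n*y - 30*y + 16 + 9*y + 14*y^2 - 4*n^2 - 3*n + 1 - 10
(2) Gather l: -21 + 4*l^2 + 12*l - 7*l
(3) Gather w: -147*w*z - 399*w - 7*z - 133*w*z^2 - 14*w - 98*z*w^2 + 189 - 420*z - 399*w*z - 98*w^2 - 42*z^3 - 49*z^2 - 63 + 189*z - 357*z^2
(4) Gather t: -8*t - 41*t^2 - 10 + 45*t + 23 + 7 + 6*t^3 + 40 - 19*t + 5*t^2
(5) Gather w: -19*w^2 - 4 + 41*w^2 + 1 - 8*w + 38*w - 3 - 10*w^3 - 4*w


(1) = -4*n^2 + 27*n + 14*y^2 + y*(-26*n - 21) + 7
(2) = 4*l^2 + 5*l - 21
(3) = w^2*(-98*z - 98) + w*(-133*z^2 - 546*z - 413) - 42*z^3 - 406*z^2 - 238*z + 126
(4) = 6*t^3 - 36*t^2 + 18*t + 60
(5) = -10*w^3 + 22*w^2 + 26*w - 6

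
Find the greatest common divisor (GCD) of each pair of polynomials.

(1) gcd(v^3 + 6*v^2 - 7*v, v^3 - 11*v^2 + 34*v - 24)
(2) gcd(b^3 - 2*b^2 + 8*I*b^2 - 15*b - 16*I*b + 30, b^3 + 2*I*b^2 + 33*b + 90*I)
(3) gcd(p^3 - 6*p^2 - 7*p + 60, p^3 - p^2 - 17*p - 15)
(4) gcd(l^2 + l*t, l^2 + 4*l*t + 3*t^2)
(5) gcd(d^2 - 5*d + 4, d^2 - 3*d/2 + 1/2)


(1) = v - 1
(2) = gcd((b - 2)*(b + 3*I)*(b + 5*I), (b - 6*I)*(b + 3*I)*(b + 5*I)) = b^2 + 8*I*b - 15
(3) = gcd((p - 5)*(p - 4)*(p + 3), (p - 5)*(p + 1)*(p + 3)) = p^2 - 2*p - 15
(4) = gcd(l*(l + t), (l + t)*(l + 3*t)) = l + t
(5) = d - 1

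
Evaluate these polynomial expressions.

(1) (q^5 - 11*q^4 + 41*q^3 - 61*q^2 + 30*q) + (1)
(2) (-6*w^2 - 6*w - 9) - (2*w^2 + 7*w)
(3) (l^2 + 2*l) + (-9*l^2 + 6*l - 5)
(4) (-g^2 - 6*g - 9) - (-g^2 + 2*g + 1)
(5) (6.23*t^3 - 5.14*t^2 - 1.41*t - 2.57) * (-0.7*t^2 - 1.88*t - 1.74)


(1) = q^5 - 11*q^4 + 41*q^3 - 61*q^2 + 30*q + 1
(2) = -8*w^2 - 13*w - 9
(3) = -8*l^2 + 8*l - 5
(4) = -8*g - 10
(5) = -4.361*t^5 - 8.1144*t^4 - 0.19*t^3 + 13.3934*t^2 + 7.285*t + 4.4718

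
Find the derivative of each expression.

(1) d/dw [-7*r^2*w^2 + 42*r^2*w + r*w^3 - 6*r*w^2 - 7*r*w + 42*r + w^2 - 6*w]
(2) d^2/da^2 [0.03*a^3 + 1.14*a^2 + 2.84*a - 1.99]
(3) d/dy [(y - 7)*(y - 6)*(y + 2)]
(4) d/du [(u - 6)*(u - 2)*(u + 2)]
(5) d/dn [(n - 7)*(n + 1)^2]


(1) = -14*r^2*w + 42*r^2 + 3*r*w^2 - 12*r*w - 7*r + 2*w - 6
(2) = 0.18*a + 2.28
(3) = 3*y^2 - 22*y + 16
(4) = 3*u^2 - 12*u - 4
(5) = (n + 1)*(3*n - 13)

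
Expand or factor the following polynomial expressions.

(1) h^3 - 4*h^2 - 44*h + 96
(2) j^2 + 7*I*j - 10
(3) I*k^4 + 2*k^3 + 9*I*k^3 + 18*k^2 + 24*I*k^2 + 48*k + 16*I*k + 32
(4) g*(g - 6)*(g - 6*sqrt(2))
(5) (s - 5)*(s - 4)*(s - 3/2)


(1) = (h - 8)*(h - 2)*(h + 6)
(2) = (j + 2*I)*(j + 5*I)
(3) = (k + 4)^2*(k - 2*I)*(I*k + I)
(4) = g^3 - 6*sqrt(2)*g^2 - 6*g^2 + 36*sqrt(2)*g
(5) = s^3 - 21*s^2/2 + 67*s/2 - 30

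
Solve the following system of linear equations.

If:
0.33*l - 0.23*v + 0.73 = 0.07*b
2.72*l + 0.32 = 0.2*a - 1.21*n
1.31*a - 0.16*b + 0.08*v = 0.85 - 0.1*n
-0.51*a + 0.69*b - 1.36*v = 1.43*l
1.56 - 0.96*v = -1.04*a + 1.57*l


Then:
a = 1.44
b = 6.58
l = 0.66
n = -1.50
v = 2.11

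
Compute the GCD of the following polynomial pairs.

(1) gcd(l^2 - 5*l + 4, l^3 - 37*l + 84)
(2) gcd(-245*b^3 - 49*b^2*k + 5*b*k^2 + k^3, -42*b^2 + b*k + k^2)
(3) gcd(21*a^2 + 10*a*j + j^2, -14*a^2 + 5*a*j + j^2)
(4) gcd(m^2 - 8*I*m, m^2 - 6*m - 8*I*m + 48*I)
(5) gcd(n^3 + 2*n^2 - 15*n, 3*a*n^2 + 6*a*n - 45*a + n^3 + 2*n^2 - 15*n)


(1) = gcd((l - 4)*(l - 1), (l - 4)*(l - 3)*(l + 7)) = l - 4
(2) = gcd((-7*b + k)*(5*b + k)*(7*b + k), (-6*b + k)*(7*b + k)) = 7*b + k
(3) = gcd((3*a + j)*(7*a + j), (-2*a + j)*(7*a + j)) = 7*a + j
(4) = gcd(m*(m - 8*I), (m - 6)*(m - 8*I)) = m - 8*I
(5) = n^2 + 2*n - 15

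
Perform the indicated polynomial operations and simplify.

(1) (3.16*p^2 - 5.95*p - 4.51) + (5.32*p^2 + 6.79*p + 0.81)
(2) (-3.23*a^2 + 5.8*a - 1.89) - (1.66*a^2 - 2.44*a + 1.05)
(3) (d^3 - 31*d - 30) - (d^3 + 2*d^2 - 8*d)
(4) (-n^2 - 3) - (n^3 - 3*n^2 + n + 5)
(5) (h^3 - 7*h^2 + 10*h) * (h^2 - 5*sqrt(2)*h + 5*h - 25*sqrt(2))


(1) = 8.48*p^2 + 0.84*p - 3.7
(2) = -4.89*a^2 + 8.24*a - 2.94
(3) = -2*d^2 - 23*d - 30
(4) = -n^3 + 2*n^2 - n - 8
(5) = h^5 - 5*sqrt(2)*h^4 - 2*h^4 - 25*h^3 + 10*sqrt(2)*h^3 + 50*h^2 + 125*sqrt(2)*h^2 - 250*sqrt(2)*h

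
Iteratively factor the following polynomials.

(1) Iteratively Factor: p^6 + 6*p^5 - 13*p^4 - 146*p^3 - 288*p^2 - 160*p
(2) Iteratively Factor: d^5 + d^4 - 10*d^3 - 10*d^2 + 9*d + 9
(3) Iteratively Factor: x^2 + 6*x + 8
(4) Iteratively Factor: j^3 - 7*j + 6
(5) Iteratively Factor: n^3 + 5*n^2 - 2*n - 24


(1) = (p + 4)*(p^5 + 2*p^4 - 21*p^3 - 62*p^2 - 40*p) = (p - 5)*(p + 4)*(p^4 + 7*p^3 + 14*p^2 + 8*p) = (p - 5)*(p + 2)*(p + 4)*(p^3 + 5*p^2 + 4*p) = p*(p - 5)*(p + 2)*(p + 4)*(p^2 + 5*p + 4) = p*(p - 5)*(p + 2)*(p + 4)^2*(p + 1)
(2) = (d - 1)*(d^4 + 2*d^3 - 8*d^2 - 18*d - 9) = (d - 3)*(d - 1)*(d^3 + 5*d^2 + 7*d + 3) = (d - 3)*(d - 1)*(d + 1)*(d^2 + 4*d + 3) = (d - 3)*(d - 1)*(d + 1)*(d + 3)*(d + 1)
(3) = (x + 4)*(x + 2)
(4) = (j + 3)*(j^2 - 3*j + 2) = (j - 1)*(j + 3)*(j - 2)
(5) = (n + 3)*(n^2 + 2*n - 8) = (n - 2)*(n + 3)*(n + 4)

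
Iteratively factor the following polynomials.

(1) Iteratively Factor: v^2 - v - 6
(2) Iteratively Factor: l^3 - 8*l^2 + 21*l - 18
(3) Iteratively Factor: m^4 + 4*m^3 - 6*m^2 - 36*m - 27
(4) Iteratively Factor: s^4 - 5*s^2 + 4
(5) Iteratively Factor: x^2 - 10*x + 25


(1) = (v - 3)*(v + 2)
(2) = (l - 2)*(l^2 - 6*l + 9) = (l - 3)*(l - 2)*(l - 3)
(3) = (m + 3)*(m^3 + m^2 - 9*m - 9) = (m + 3)^2*(m^2 - 2*m - 3) = (m + 1)*(m + 3)^2*(m - 3)
(4) = (s + 1)*(s^3 - s^2 - 4*s + 4) = (s + 1)*(s + 2)*(s^2 - 3*s + 2) = (s - 1)*(s + 1)*(s + 2)*(s - 2)
(5) = (x - 5)*(x - 5)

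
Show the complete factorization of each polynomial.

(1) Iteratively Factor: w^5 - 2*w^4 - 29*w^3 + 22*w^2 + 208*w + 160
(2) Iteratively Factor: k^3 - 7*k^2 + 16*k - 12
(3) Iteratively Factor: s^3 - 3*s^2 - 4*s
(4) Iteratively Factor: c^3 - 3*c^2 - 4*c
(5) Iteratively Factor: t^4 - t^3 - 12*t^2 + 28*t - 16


(1) = (w - 4)*(w^4 + 2*w^3 - 21*w^2 - 62*w - 40) = (w - 4)*(w + 1)*(w^3 + w^2 - 22*w - 40) = (w - 4)*(w + 1)*(w + 4)*(w^2 - 3*w - 10) = (w - 5)*(w - 4)*(w + 1)*(w + 4)*(w + 2)
(2) = (k - 2)*(k^2 - 5*k + 6) = (k - 2)^2*(k - 3)
(3) = (s + 1)*(s^2 - 4*s) = s*(s + 1)*(s - 4)
(4) = (c)*(c^2 - 3*c - 4) = c*(c + 1)*(c - 4)
(5) = (t - 2)*(t^3 + t^2 - 10*t + 8) = (t - 2)*(t + 4)*(t^2 - 3*t + 2) = (t - 2)^2*(t + 4)*(t - 1)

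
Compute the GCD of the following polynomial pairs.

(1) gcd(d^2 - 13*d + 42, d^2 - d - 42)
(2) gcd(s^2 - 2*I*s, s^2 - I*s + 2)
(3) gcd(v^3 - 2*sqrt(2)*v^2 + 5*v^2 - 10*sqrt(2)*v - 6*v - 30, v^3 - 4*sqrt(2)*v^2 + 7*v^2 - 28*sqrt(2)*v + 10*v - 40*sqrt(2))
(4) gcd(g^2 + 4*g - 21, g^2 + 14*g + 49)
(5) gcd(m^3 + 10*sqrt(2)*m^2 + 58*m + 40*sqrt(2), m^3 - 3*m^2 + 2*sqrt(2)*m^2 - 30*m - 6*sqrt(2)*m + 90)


(1) = d - 7
(2) = s - 2*I
(3) = v + 5
(4) = g + 7
(5) = m + 5*sqrt(2)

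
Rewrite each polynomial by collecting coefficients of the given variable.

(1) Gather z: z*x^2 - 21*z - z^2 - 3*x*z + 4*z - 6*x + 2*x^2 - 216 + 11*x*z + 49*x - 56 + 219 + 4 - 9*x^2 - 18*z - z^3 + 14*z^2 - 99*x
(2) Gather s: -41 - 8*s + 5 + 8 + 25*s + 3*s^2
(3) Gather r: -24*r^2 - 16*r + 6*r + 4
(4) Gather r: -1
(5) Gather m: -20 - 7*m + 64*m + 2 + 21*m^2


(1) = -7*x^2 - 56*x - z^3 + 13*z^2 + z*(x^2 + 8*x - 35) - 49
(2) = 3*s^2 + 17*s - 28
(3) = -24*r^2 - 10*r + 4
(4) = -1
(5) = 21*m^2 + 57*m - 18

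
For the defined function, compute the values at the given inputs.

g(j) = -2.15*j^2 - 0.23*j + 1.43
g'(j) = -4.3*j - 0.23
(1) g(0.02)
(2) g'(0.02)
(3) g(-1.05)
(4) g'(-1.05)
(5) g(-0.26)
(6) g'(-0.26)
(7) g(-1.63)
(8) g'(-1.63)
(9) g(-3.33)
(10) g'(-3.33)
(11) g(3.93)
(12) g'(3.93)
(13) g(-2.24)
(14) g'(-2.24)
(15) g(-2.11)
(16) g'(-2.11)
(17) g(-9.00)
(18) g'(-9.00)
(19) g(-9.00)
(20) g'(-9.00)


(1) = 1.42
(2) = -0.32
(3) = -0.70
(4) = 4.28
(5) = 1.34
(6) = 0.89
(7) = -3.91
(8) = 6.78
(9) = -21.65
(10) = 14.09
(11) = -32.68
(12) = -17.13
(13) = -8.84
(14) = 9.40
(15) = -7.66
(16) = 8.84
(17) = -170.65
(18) = 38.47
(19) = -170.65
(20) = 38.47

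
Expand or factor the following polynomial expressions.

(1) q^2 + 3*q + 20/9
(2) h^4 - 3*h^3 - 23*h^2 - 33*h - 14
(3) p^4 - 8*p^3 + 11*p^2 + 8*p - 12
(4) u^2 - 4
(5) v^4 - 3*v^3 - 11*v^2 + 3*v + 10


(1) = (q + 4/3)*(q + 5/3)
(2) = (h - 7)*(h + 1)^2*(h + 2)
(3) = (p - 6)*(p - 2)*(p - 1)*(p + 1)
(4) = (u - 2)*(u + 2)
(5) = (v - 5)*(v - 1)*(v + 1)*(v + 2)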